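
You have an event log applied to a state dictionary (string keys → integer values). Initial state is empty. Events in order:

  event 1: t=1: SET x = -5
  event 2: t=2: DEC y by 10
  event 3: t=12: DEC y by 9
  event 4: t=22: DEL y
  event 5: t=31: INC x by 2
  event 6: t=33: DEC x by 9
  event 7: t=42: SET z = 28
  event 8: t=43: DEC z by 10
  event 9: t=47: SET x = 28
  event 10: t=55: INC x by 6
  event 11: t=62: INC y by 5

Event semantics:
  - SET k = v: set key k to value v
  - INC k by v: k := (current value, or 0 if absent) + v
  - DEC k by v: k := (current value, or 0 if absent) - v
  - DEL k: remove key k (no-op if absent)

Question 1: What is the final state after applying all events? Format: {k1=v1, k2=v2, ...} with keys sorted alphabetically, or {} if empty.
  after event 1 (t=1: SET x = -5): {x=-5}
  after event 2 (t=2: DEC y by 10): {x=-5, y=-10}
  after event 3 (t=12: DEC y by 9): {x=-5, y=-19}
  after event 4 (t=22: DEL y): {x=-5}
  after event 5 (t=31: INC x by 2): {x=-3}
  after event 6 (t=33: DEC x by 9): {x=-12}
  after event 7 (t=42: SET z = 28): {x=-12, z=28}
  after event 8 (t=43: DEC z by 10): {x=-12, z=18}
  after event 9 (t=47: SET x = 28): {x=28, z=18}
  after event 10 (t=55: INC x by 6): {x=34, z=18}
  after event 11 (t=62: INC y by 5): {x=34, y=5, z=18}

Answer: {x=34, y=5, z=18}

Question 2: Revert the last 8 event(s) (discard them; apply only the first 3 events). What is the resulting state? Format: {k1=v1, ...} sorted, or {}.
Answer: {x=-5, y=-19}

Derivation:
Keep first 3 events (discard last 8):
  after event 1 (t=1: SET x = -5): {x=-5}
  after event 2 (t=2: DEC y by 10): {x=-5, y=-10}
  after event 3 (t=12: DEC y by 9): {x=-5, y=-19}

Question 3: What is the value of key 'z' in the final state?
Answer: 18

Derivation:
Track key 'z' through all 11 events:
  event 1 (t=1: SET x = -5): z unchanged
  event 2 (t=2: DEC y by 10): z unchanged
  event 3 (t=12: DEC y by 9): z unchanged
  event 4 (t=22: DEL y): z unchanged
  event 5 (t=31: INC x by 2): z unchanged
  event 6 (t=33: DEC x by 9): z unchanged
  event 7 (t=42: SET z = 28): z (absent) -> 28
  event 8 (t=43: DEC z by 10): z 28 -> 18
  event 9 (t=47: SET x = 28): z unchanged
  event 10 (t=55: INC x by 6): z unchanged
  event 11 (t=62: INC y by 5): z unchanged
Final: z = 18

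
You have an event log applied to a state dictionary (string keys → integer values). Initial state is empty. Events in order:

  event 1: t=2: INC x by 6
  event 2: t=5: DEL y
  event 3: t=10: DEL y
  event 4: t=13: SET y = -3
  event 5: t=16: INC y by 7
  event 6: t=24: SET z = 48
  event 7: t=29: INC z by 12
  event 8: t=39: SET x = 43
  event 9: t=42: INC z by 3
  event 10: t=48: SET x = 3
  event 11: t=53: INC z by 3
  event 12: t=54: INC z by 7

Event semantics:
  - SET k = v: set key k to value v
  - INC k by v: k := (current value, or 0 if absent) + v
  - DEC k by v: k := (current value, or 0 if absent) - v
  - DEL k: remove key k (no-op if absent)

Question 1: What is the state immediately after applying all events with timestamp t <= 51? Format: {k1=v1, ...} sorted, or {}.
Answer: {x=3, y=4, z=63}

Derivation:
Apply events with t <= 51 (10 events):
  after event 1 (t=2: INC x by 6): {x=6}
  after event 2 (t=5: DEL y): {x=6}
  after event 3 (t=10: DEL y): {x=6}
  after event 4 (t=13: SET y = -3): {x=6, y=-3}
  after event 5 (t=16: INC y by 7): {x=6, y=4}
  after event 6 (t=24: SET z = 48): {x=6, y=4, z=48}
  after event 7 (t=29: INC z by 12): {x=6, y=4, z=60}
  after event 8 (t=39: SET x = 43): {x=43, y=4, z=60}
  after event 9 (t=42: INC z by 3): {x=43, y=4, z=63}
  after event 10 (t=48: SET x = 3): {x=3, y=4, z=63}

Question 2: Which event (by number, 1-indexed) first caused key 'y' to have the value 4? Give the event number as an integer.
Answer: 5

Derivation:
Looking for first event where y becomes 4:
  event 4: y = -3
  event 5: y -3 -> 4  <-- first match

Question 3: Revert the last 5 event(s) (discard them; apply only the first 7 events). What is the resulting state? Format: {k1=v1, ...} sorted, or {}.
Keep first 7 events (discard last 5):
  after event 1 (t=2: INC x by 6): {x=6}
  after event 2 (t=5: DEL y): {x=6}
  after event 3 (t=10: DEL y): {x=6}
  after event 4 (t=13: SET y = -3): {x=6, y=-3}
  after event 5 (t=16: INC y by 7): {x=6, y=4}
  after event 6 (t=24: SET z = 48): {x=6, y=4, z=48}
  after event 7 (t=29: INC z by 12): {x=6, y=4, z=60}

Answer: {x=6, y=4, z=60}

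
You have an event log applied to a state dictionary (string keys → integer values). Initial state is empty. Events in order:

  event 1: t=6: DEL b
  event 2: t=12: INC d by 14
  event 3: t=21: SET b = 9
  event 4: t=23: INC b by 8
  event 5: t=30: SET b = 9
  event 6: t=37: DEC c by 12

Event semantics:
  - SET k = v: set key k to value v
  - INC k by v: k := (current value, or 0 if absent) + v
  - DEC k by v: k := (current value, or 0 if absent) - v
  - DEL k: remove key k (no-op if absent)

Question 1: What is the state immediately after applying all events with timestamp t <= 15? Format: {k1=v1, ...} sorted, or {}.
Answer: {d=14}

Derivation:
Apply events with t <= 15 (2 events):
  after event 1 (t=6: DEL b): {}
  after event 2 (t=12: INC d by 14): {d=14}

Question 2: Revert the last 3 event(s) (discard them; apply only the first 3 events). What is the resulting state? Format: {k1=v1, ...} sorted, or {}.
Keep first 3 events (discard last 3):
  after event 1 (t=6: DEL b): {}
  after event 2 (t=12: INC d by 14): {d=14}
  after event 3 (t=21: SET b = 9): {b=9, d=14}

Answer: {b=9, d=14}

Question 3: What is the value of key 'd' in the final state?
Track key 'd' through all 6 events:
  event 1 (t=6: DEL b): d unchanged
  event 2 (t=12: INC d by 14): d (absent) -> 14
  event 3 (t=21: SET b = 9): d unchanged
  event 4 (t=23: INC b by 8): d unchanged
  event 5 (t=30: SET b = 9): d unchanged
  event 6 (t=37: DEC c by 12): d unchanged
Final: d = 14

Answer: 14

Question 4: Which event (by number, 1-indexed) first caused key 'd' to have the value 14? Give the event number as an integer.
Looking for first event where d becomes 14:
  event 2: d (absent) -> 14  <-- first match

Answer: 2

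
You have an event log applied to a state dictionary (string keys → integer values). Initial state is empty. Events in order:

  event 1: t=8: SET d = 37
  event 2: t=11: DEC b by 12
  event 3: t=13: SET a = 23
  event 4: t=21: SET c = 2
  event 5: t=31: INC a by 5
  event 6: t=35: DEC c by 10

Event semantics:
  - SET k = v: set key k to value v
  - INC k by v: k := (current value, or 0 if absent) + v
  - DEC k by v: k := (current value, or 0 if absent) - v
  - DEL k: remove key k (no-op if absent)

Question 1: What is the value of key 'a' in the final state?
Answer: 28

Derivation:
Track key 'a' through all 6 events:
  event 1 (t=8: SET d = 37): a unchanged
  event 2 (t=11: DEC b by 12): a unchanged
  event 3 (t=13: SET a = 23): a (absent) -> 23
  event 4 (t=21: SET c = 2): a unchanged
  event 5 (t=31: INC a by 5): a 23 -> 28
  event 6 (t=35: DEC c by 10): a unchanged
Final: a = 28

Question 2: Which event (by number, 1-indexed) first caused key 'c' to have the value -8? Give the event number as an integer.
Answer: 6

Derivation:
Looking for first event where c becomes -8:
  event 4: c = 2
  event 5: c = 2
  event 6: c 2 -> -8  <-- first match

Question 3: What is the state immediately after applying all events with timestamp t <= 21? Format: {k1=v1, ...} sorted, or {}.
Apply events with t <= 21 (4 events):
  after event 1 (t=8: SET d = 37): {d=37}
  after event 2 (t=11: DEC b by 12): {b=-12, d=37}
  after event 3 (t=13: SET a = 23): {a=23, b=-12, d=37}
  after event 4 (t=21: SET c = 2): {a=23, b=-12, c=2, d=37}

Answer: {a=23, b=-12, c=2, d=37}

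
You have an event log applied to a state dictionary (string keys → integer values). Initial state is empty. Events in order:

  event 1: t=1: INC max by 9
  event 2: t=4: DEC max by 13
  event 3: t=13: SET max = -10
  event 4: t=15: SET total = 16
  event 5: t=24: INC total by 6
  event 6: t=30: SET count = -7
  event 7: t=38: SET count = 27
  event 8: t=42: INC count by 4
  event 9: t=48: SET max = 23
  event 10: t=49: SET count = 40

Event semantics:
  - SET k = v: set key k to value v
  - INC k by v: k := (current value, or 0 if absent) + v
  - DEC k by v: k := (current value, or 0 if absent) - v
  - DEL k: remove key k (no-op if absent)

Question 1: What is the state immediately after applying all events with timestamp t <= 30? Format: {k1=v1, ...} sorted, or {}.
Answer: {count=-7, max=-10, total=22}

Derivation:
Apply events with t <= 30 (6 events):
  after event 1 (t=1: INC max by 9): {max=9}
  after event 2 (t=4: DEC max by 13): {max=-4}
  after event 3 (t=13: SET max = -10): {max=-10}
  after event 4 (t=15: SET total = 16): {max=-10, total=16}
  after event 5 (t=24: INC total by 6): {max=-10, total=22}
  after event 6 (t=30: SET count = -7): {count=-7, max=-10, total=22}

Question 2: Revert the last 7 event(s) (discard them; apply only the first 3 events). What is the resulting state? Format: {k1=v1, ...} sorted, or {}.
Answer: {max=-10}

Derivation:
Keep first 3 events (discard last 7):
  after event 1 (t=1: INC max by 9): {max=9}
  after event 2 (t=4: DEC max by 13): {max=-4}
  after event 3 (t=13: SET max = -10): {max=-10}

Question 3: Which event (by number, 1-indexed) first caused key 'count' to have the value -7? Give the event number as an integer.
Looking for first event where count becomes -7:
  event 6: count (absent) -> -7  <-- first match

Answer: 6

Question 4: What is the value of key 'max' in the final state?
Track key 'max' through all 10 events:
  event 1 (t=1: INC max by 9): max (absent) -> 9
  event 2 (t=4: DEC max by 13): max 9 -> -4
  event 3 (t=13: SET max = -10): max -4 -> -10
  event 4 (t=15: SET total = 16): max unchanged
  event 5 (t=24: INC total by 6): max unchanged
  event 6 (t=30: SET count = -7): max unchanged
  event 7 (t=38: SET count = 27): max unchanged
  event 8 (t=42: INC count by 4): max unchanged
  event 9 (t=48: SET max = 23): max -10 -> 23
  event 10 (t=49: SET count = 40): max unchanged
Final: max = 23

Answer: 23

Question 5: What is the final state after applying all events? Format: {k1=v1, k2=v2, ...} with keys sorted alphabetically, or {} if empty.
Answer: {count=40, max=23, total=22}

Derivation:
  after event 1 (t=1: INC max by 9): {max=9}
  after event 2 (t=4: DEC max by 13): {max=-4}
  after event 3 (t=13: SET max = -10): {max=-10}
  after event 4 (t=15: SET total = 16): {max=-10, total=16}
  after event 5 (t=24: INC total by 6): {max=-10, total=22}
  after event 6 (t=30: SET count = -7): {count=-7, max=-10, total=22}
  after event 7 (t=38: SET count = 27): {count=27, max=-10, total=22}
  after event 8 (t=42: INC count by 4): {count=31, max=-10, total=22}
  after event 9 (t=48: SET max = 23): {count=31, max=23, total=22}
  after event 10 (t=49: SET count = 40): {count=40, max=23, total=22}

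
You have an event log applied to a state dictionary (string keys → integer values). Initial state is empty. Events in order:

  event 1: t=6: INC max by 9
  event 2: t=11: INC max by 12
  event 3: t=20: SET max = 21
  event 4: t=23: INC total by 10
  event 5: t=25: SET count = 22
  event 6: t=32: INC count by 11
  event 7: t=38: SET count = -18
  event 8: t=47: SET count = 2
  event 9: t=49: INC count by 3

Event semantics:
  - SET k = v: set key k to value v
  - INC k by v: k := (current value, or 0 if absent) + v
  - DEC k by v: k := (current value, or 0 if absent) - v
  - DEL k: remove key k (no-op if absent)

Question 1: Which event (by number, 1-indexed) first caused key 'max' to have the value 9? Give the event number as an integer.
Looking for first event where max becomes 9:
  event 1: max (absent) -> 9  <-- first match

Answer: 1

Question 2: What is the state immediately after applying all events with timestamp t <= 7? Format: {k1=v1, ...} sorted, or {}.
Apply events with t <= 7 (1 events):
  after event 1 (t=6: INC max by 9): {max=9}

Answer: {max=9}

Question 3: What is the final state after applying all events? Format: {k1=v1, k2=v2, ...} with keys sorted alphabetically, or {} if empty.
Answer: {count=5, max=21, total=10}

Derivation:
  after event 1 (t=6: INC max by 9): {max=9}
  after event 2 (t=11: INC max by 12): {max=21}
  after event 3 (t=20: SET max = 21): {max=21}
  after event 4 (t=23: INC total by 10): {max=21, total=10}
  after event 5 (t=25: SET count = 22): {count=22, max=21, total=10}
  after event 6 (t=32: INC count by 11): {count=33, max=21, total=10}
  after event 7 (t=38: SET count = -18): {count=-18, max=21, total=10}
  after event 8 (t=47: SET count = 2): {count=2, max=21, total=10}
  after event 9 (t=49: INC count by 3): {count=5, max=21, total=10}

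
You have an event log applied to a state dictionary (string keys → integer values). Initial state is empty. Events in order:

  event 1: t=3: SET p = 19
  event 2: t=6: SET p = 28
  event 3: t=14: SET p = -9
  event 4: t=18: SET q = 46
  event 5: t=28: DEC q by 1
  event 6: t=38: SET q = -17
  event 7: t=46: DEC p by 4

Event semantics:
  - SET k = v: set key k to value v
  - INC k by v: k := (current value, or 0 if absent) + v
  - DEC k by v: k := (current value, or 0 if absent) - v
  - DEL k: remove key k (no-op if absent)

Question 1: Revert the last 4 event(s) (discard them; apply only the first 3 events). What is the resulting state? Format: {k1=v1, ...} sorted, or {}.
Answer: {p=-9}

Derivation:
Keep first 3 events (discard last 4):
  after event 1 (t=3: SET p = 19): {p=19}
  after event 2 (t=6: SET p = 28): {p=28}
  after event 3 (t=14: SET p = -9): {p=-9}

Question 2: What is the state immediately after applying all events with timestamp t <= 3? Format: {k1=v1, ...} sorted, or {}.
Apply events with t <= 3 (1 events):
  after event 1 (t=3: SET p = 19): {p=19}

Answer: {p=19}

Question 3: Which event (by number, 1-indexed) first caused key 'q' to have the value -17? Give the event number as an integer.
Answer: 6

Derivation:
Looking for first event where q becomes -17:
  event 4: q = 46
  event 5: q = 45
  event 6: q 45 -> -17  <-- first match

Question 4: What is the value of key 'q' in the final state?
Track key 'q' through all 7 events:
  event 1 (t=3: SET p = 19): q unchanged
  event 2 (t=6: SET p = 28): q unchanged
  event 3 (t=14: SET p = -9): q unchanged
  event 4 (t=18: SET q = 46): q (absent) -> 46
  event 5 (t=28: DEC q by 1): q 46 -> 45
  event 6 (t=38: SET q = -17): q 45 -> -17
  event 7 (t=46: DEC p by 4): q unchanged
Final: q = -17

Answer: -17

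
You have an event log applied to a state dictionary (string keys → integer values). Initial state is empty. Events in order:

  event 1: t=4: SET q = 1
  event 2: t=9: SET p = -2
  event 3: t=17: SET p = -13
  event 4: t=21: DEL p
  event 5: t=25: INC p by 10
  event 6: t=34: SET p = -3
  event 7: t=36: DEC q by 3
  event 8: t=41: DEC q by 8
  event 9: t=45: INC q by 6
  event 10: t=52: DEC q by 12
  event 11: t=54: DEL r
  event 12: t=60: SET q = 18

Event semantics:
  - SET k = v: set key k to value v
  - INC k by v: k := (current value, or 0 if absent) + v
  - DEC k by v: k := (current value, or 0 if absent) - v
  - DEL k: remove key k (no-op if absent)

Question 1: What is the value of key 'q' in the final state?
Answer: 18

Derivation:
Track key 'q' through all 12 events:
  event 1 (t=4: SET q = 1): q (absent) -> 1
  event 2 (t=9: SET p = -2): q unchanged
  event 3 (t=17: SET p = -13): q unchanged
  event 4 (t=21: DEL p): q unchanged
  event 5 (t=25: INC p by 10): q unchanged
  event 6 (t=34: SET p = -3): q unchanged
  event 7 (t=36: DEC q by 3): q 1 -> -2
  event 8 (t=41: DEC q by 8): q -2 -> -10
  event 9 (t=45: INC q by 6): q -10 -> -4
  event 10 (t=52: DEC q by 12): q -4 -> -16
  event 11 (t=54: DEL r): q unchanged
  event 12 (t=60: SET q = 18): q -16 -> 18
Final: q = 18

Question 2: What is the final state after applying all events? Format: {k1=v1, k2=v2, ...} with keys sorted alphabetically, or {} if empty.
Answer: {p=-3, q=18}

Derivation:
  after event 1 (t=4: SET q = 1): {q=1}
  after event 2 (t=9: SET p = -2): {p=-2, q=1}
  after event 3 (t=17: SET p = -13): {p=-13, q=1}
  after event 4 (t=21: DEL p): {q=1}
  after event 5 (t=25: INC p by 10): {p=10, q=1}
  after event 6 (t=34: SET p = -3): {p=-3, q=1}
  after event 7 (t=36: DEC q by 3): {p=-3, q=-2}
  after event 8 (t=41: DEC q by 8): {p=-3, q=-10}
  after event 9 (t=45: INC q by 6): {p=-3, q=-4}
  after event 10 (t=52: DEC q by 12): {p=-3, q=-16}
  after event 11 (t=54: DEL r): {p=-3, q=-16}
  after event 12 (t=60: SET q = 18): {p=-3, q=18}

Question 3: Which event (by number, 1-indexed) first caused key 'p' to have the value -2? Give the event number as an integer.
Looking for first event where p becomes -2:
  event 2: p (absent) -> -2  <-- first match

Answer: 2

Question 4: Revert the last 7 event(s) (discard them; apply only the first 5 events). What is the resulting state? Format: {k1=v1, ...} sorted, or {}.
Answer: {p=10, q=1}

Derivation:
Keep first 5 events (discard last 7):
  after event 1 (t=4: SET q = 1): {q=1}
  after event 2 (t=9: SET p = -2): {p=-2, q=1}
  after event 3 (t=17: SET p = -13): {p=-13, q=1}
  after event 4 (t=21: DEL p): {q=1}
  after event 5 (t=25: INC p by 10): {p=10, q=1}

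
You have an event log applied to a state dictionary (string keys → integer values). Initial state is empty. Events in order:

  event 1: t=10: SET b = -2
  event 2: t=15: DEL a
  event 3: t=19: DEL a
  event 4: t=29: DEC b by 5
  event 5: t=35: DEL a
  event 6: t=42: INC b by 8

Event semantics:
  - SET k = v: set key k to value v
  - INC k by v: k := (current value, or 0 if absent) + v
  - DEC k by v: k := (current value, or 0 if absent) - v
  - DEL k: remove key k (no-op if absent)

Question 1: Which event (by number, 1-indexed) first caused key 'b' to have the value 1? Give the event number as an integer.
Answer: 6

Derivation:
Looking for first event where b becomes 1:
  event 1: b = -2
  event 2: b = -2
  event 3: b = -2
  event 4: b = -7
  event 5: b = -7
  event 6: b -7 -> 1  <-- first match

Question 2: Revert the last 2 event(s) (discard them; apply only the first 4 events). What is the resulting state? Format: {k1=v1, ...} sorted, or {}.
Answer: {b=-7}

Derivation:
Keep first 4 events (discard last 2):
  after event 1 (t=10: SET b = -2): {b=-2}
  after event 2 (t=15: DEL a): {b=-2}
  after event 3 (t=19: DEL a): {b=-2}
  after event 4 (t=29: DEC b by 5): {b=-7}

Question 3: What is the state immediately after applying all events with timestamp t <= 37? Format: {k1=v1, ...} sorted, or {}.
Answer: {b=-7}

Derivation:
Apply events with t <= 37 (5 events):
  after event 1 (t=10: SET b = -2): {b=-2}
  after event 2 (t=15: DEL a): {b=-2}
  after event 3 (t=19: DEL a): {b=-2}
  after event 4 (t=29: DEC b by 5): {b=-7}
  after event 5 (t=35: DEL a): {b=-7}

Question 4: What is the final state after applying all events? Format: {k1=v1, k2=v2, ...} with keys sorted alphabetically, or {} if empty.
Answer: {b=1}

Derivation:
  after event 1 (t=10: SET b = -2): {b=-2}
  after event 2 (t=15: DEL a): {b=-2}
  after event 3 (t=19: DEL a): {b=-2}
  after event 4 (t=29: DEC b by 5): {b=-7}
  after event 5 (t=35: DEL a): {b=-7}
  after event 6 (t=42: INC b by 8): {b=1}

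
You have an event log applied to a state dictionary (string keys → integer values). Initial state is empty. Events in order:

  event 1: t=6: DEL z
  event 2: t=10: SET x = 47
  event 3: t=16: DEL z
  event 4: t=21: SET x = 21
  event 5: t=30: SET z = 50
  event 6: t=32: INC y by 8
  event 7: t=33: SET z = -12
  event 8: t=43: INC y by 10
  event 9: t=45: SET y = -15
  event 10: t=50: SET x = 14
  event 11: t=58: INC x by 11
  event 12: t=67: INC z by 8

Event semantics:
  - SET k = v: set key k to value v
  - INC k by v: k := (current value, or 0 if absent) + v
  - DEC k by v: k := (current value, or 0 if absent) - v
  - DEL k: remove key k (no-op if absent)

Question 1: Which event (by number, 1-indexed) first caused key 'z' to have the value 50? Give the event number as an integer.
Answer: 5

Derivation:
Looking for first event where z becomes 50:
  event 5: z (absent) -> 50  <-- first match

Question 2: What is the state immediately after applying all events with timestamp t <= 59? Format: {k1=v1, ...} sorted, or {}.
Answer: {x=25, y=-15, z=-12}

Derivation:
Apply events with t <= 59 (11 events):
  after event 1 (t=6: DEL z): {}
  after event 2 (t=10: SET x = 47): {x=47}
  after event 3 (t=16: DEL z): {x=47}
  after event 4 (t=21: SET x = 21): {x=21}
  after event 5 (t=30: SET z = 50): {x=21, z=50}
  after event 6 (t=32: INC y by 8): {x=21, y=8, z=50}
  after event 7 (t=33: SET z = -12): {x=21, y=8, z=-12}
  after event 8 (t=43: INC y by 10): {x=21, y=18, z=-12}
  after event 9 (t=45: SET y = -15): {x=21, y=-15, z=-12}
  after event 10 (t=50: SET x = 14): {x=14, y=-15, z=-12}
  after event 11 (t=58: INC x by 11): {x=25, y=-15, z=-12}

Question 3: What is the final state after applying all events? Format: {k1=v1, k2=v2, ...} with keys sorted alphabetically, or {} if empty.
  after event 1 (t=6: DEL z): {}
  after event 2 (t=10: SET x = 47): {x=47}
  after event 3 (t=16: DEL z): {x=47}
  after event 4 (t=21: SET x = 21): {x=21}
  after event 5 (t=30: SET z = 50): {x=21, z=50}
  after event 6 (t=32: INC y by 8): {x=21, y=8, z=50}
  after event 7 (t=33: SET z = -12): {x=21, y=8, z=-12}
  after event 8 (t=43: INC y by 10): {x=21, y=18, z=-12}
  after event 9 (t=45: SET y = -15): {x=21, y=-15, z=-12}
  after event 10 (t=50: SET x = 14): {x=14, y=-15, z=-12}
  after event 11 (t=58: INC x by 11): {x=25, y=-15, z=-12}
  after event 12 (t=67: INC z by 8): {x=25, y=-15, z=-4}

Answer: {x=25, y=-15, z=-4}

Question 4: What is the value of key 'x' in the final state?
Track key 'x' through all 12 events:
  event 1 (t=6: DEL z): x unchanged
  event 2 (t=10: SET x = 47): x (absent) -> 47
  event 3 (t=16: DEL z): x unchanged
  event 4 (t=21: SET x = 21): x 47 -> 21
  event 5 (t=30: SET z = 50): x unchanged
  event 6 (t=32: INC y by 8): x unchanged
  event 7 (t=33: SET z = -12): x unchanged
  event 8 (t=43: INC y by 10): x unchanged
  event 9 (t=45: SET y = -15): x unchanged
  event 10 (t=50: SET x = 14): x 21 -> 14
  event 11 (t=58: INC x by 11): x 14 -> 25
  event 12 (t=67: INC z by 8): x unchanged
Final: x = 25

Answer: 25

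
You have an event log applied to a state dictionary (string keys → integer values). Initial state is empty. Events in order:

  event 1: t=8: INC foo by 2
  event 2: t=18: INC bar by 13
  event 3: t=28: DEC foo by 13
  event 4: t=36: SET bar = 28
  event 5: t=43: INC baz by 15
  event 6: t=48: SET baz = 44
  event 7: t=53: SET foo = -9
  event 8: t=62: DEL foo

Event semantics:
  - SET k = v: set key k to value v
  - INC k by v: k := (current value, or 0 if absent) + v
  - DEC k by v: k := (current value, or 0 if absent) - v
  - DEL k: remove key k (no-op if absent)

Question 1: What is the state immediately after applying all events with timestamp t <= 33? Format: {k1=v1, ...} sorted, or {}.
Apply events with t <= 33 (3 events):
  after event 1 (t=8: INC foo by 2): {foo=2}
  after event 2 (t=18: INC bar by 13): {bar=13, foo=2}
  after event 3 (t=28: DEC foo by 13): {bar=13, foo=-11}

Answer: {bar=13, foo=-11}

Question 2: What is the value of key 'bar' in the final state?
Track key 'bar' through all 8 events:
  event 1 (t=8: INC foo by 2): bar unchanged
  event 2 (t=18: INC bar by 13): bar (absent) -> 13
  event 3 (t=28: DEC foo by 13): bar unchanged
  event 4 (t=36: SET bar = 28): bar 13 -> 28
  event 5 (t=43: INC baz by 15): bar unchanged
  event 6 (t=48: SET baz = 44): bar unchanged
  event 7 (t=53: SET foo = -9): bar unchanged
  event 8 (t=62: DEL foo): bar unchanged
Final: bar = 28

Answer: 28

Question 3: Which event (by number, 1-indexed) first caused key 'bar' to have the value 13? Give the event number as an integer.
Answer: 2

Derivation:
Looking for first event where bar becomes 13:
  event 2: bar (absent) -> 13  <-- first match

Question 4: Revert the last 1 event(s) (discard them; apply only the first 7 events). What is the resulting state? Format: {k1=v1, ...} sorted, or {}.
Answer: {bar=28, baz=44, foo=-9}

Derivation:
Keep first 7 events (discard last 1):
  after event 1 (t=8: INC foo by 2): {foo=2}
  after event 2 (t=18: INC bar by 13): {bar=13, foo=2}
  after event 3 (t=28: DEC foo by 13): {bar=13, foo=-11}
  after event 4 (t=36: SET bar = 28): {bar=28, foo=-11}
  after event 5 (t=43: INC baz by 15): {bar=28, baz=15, foo=-11}
  after event 6 (t=48: SET baz = 44): {bar=28, baz=44, foo=-11}
  after event 7 (t=53: SET foo = -9): {bar=28, baz=44, foo=-9}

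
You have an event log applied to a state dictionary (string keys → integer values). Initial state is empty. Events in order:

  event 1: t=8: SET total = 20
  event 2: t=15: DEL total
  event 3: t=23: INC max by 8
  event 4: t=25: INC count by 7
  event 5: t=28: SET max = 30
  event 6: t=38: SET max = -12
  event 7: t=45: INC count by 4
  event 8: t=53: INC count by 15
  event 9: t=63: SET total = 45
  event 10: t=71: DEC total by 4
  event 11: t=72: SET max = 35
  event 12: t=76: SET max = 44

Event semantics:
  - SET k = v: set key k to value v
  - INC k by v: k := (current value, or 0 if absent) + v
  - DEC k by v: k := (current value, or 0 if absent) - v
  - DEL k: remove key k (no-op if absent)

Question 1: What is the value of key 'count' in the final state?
Track key 'count' through all 12 events:
  event 1 (t=8: SET total = 20): count unchanged
  event 2 (t=15: DEL total): count unchanged
  event 3 (t=23: INC max by 8): count unchanged
  event 4 (t=25: INC count by 7): count (absent) -> 7
  event 5 (t=28: SET max = 30): count unchanged
  event 6 (t=38: SET max = -12): count unchanged
  event 7 (t=45: INC count by 4): count 7 -> 11
  event 8 (t=53: INC count by 15): count 11 -> 26
  event 9 (t=63: SET total = 45): count unchanged
  event 10 (t=71: DEC total by 4): count unchanged
  event 11 (t=72: SET max = 35): count unchanged
  event 12 (t=76: SET max = 44): count unchanged
Final: count = 26

Answer: 26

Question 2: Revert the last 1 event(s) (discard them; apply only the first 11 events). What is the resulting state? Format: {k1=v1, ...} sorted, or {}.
Answer: {count=26, max=35, total=41}

Derivation:
Keep first 11 events (discard last 1):
  after event 1 (t=8: SET total = 20): {total=20}
  after event 2 (t=15: DEL total): {}
  after event 3 (t=23: INC max by 8): {max=8}
  after event 4 (t=25: INC count by 7): {count=7, max=8}
  after event 5 (t=28: SET max = 30): {count=7, max=30}
  after event 6 (t=38: SET max = -12): {count=7, max=-12}
  after event 7 (t=45: INC count by 4): {count=11, max=-12}
  after event 8 (t=53: INC count by 15): {count=26, max=-12}
  after event 9 (t=63: SET total = 45): {count=26, max=-12, total=45}
  after event 10 (t=71: DEC total by 4): {count=26, max=-12, total=41}
  after event 11 (t=72: SET max = 35): {count=26, max=35, total=41}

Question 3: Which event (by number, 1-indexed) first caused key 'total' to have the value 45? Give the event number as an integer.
Looking for first event where total becomes 45:
  event 1: total = 20
  event 2: total = (absent)
  event 9: total (absent) -> 45  <-- first match

Answer: 9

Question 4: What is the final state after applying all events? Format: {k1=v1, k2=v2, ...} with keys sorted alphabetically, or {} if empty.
Answer: {count=26, max=44, total=41}

Derivation:
  after event 1 (t=8: SET total = 20): {total=20}
  after event 2 (t=15: DEL total): {}
  after event 3 (t=23: INC max by 8): {max=8}
  after event 4 (t=25: INC count by 7): {count=7, max=8}
  after event 5 (t=28: SET max = 30): {count=7, max=30}
  after event 6 (t=38: SET max = -12): {count=7, max=-12}
  after event 7 (t=45: INC count by 4): {count=11, max=-12}
  after event 8 (t=53: INC count by 15): {count=26, max=-12}
  after event 9 (t=63: SET total = 45): {count=26, max=-12, total=45}
  after event 10 (t=71: DEC total by 4): {count=26, max=-12, total=41}
  after event 11 (t=72: SET max = 35): {count=26, max=35, total=41}
  after event 12 (t=76: SET max = 44): {count=26, max=44, total=41}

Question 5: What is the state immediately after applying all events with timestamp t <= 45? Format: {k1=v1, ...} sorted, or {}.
Apply events with t <= 45 (7 events):
  after event 1 (t=8: SET total = 20): {total=20}
  after event 2 (t=15: DEL total): {}
  after event 3 (t=23: INC max by 8): {max=8}
  after event 4 (t=25: INC count by 7): {count=7, max=8}
  after event 5 (t=28: SET max = 30): {count=7, max=30}
  after event 6 (t=38: SET max = -12): {count=7, max=-12}
  after event 7 (t=45: INC count by 4): {count=11, max=-12}

Answer: {count=11, max=-12}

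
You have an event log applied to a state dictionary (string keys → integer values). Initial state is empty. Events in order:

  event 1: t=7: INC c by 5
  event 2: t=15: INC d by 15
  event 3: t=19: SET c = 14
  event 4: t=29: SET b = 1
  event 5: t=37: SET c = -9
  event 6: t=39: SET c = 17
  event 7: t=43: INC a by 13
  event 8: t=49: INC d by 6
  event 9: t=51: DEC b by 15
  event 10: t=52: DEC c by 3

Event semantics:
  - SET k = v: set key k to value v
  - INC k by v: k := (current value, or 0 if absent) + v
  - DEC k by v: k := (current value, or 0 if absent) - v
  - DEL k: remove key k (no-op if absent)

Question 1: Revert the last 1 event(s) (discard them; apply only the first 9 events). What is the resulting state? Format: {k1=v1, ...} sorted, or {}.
Answer: {a=13, b=-14, c=17, d=21}

Derivation:
Keep first 9 events (discard last 1):
  after event 1 (t=7: INC c by 5): {c=5}
  after event 2 (t=15: INC d by 15): {c=5, d=15}
  after event 3 (t=19: SET c = 14): {c=14, d=15}
  after event 4 (t=29: SET b = 1): {b=1, c=14, d=15}
  after event 5 (t=37: SET c = -9): {b=1, c=-9, d=15}
  after event 6 (t=39: SET c = 17): {b=1, c=17, d=15}
  after event 7 (t=43: INC a by 13): {a=13, b=1, c=17, d=15}
  after event 8 (t=49: INC d by 6): {a=13, b=1, c=17, d=21}
  after event 9 (t=51: DEC b by 15): {a=13, b=-14, c=17, d=21}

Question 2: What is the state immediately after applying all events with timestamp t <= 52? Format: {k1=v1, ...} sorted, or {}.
Apply events with t <= 52 (10 events):
  after event 1 (t=7: INC c by 5): {c=5}
  after event 2 (t=15: INC d by 15): {c=5, d=15}
  after event 3 (t=19: SET c = 14): {c=14, d=15}
  after event 4 (t=29: SET b = 1): {b=1, c=14, d=15}
  after event 5 (t=37: SET c = -9): {b=1, c=-9, d=15}
  after event 6 (t=39: SET c = 17): {b=1, c=17, d=15}
  after event 7 (t=43: INC a by 13): {a=13, b=1, c=17, d=15}
  after event 8 (t=49: INC d by 6): {a=13, b=1, c=17, d=21}
  after event 9 (t=51: DEC b by 15): {a=13, b=-14, c=17, d=21}
  after event 10 (t=52: DEC c by 3): {a=13, b=-14, c=14, d=21}

Answer: {a=13, b=-14, c=14, d=21}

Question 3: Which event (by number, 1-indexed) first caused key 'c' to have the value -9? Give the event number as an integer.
Answer: 5

Derivation:
Looking for first event where c becomes -9:
  event 1: c = 5
  event 2: c = 5
  event 3: c = 14
  event 4: c = 14
  event 5: c 14 -> -9  <-- first match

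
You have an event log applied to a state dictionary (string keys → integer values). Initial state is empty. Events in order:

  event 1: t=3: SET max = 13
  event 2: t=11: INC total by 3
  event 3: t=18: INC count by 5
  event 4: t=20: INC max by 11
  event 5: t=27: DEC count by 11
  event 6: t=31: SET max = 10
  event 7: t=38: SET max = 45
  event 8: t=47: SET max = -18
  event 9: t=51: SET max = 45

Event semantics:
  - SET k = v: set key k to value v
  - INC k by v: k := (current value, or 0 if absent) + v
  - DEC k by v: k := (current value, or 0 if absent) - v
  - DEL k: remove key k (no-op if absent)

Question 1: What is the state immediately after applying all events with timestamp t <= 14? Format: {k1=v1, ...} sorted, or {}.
Answer: {max=13, total=3}

Derivation:
Apply events with t <= 14 (2 events):
  after event 1 (t=3: SET max = 13): {max=13}
  after event 2 (t=11: INC total by 3): {max=13, total=3}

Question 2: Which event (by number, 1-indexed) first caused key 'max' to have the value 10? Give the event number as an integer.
Answer: 6

Derivation:
Looking for first event where max becomes 10:
  event 1: max = 13
  event 2: max = 13
  event 3: max = 13
  event 4: max = 24
  event 5: max = 24
  event 6: max 24 -> 10  <-- first match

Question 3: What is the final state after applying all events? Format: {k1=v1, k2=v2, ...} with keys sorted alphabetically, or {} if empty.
Answer: {count=-6, max=45, total=3}

Derivation:
  after event 1 (t=3: SET max = 13): {max=13}
  after event 2 (t=11: INC total by 3): {max=13, total=3}
  after event 3 (t=18: INC count by 5): {count=5, max=13, total=3}
  after event 4 (t=20: INC max by 11): {count=5, max=24, total=3}
  after event 5 (t=27: DEC count by 11): {count=-6, max=24, total=3}
  after event 6 (t=31: SET max = 10): {count=-6, max=10, total=3}
  after event 7 (t=38: SET max = 45): {count=-6, max=45, total=3}
  after event 8 (t=47: SET max = -18): {count=-6, max=-18, total=3}
  after event 9 (t=51: SET max = 45): {count=-6, max=45, total=3}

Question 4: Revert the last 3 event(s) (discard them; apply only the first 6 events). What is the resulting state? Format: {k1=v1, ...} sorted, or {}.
Answer: {count=-6, max=10, total=3}

Derivation:
Keep first 6 events (discard last 3):
  after event 1 (t=3: SET max = 13): {max=13}
  after event 2 (t=11: INC total by 3): {max=13, total=3}
  after event 3 (t=18: INC count by 5): {count=5, max=13, total=3}
  after event 4 (t=20: INC max by 11): {count=5, max=24, total=3}
  after event 5 (t=27: DEC count by 11): {count=-6, max=24, total=3}
  after event 6 (t=31: SET max = 10): {count=-6, max=10, total=3}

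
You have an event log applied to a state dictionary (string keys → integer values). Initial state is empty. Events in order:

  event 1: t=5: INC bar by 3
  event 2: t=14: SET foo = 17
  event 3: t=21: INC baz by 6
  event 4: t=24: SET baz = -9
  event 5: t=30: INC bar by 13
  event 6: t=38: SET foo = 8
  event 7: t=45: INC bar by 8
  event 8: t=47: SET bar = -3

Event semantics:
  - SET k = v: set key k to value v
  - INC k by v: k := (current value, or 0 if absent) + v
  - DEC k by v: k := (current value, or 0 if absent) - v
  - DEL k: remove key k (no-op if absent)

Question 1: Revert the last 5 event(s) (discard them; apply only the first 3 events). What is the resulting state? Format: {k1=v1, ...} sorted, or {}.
Keep first 3 events (discard last 5):
  after event 1 (t=5: INC bar by 3): {bar=3}
  after event 2 (t=14: SET foo = 17): {bar=3, foo=17}
  after event 3 (t=21: INC baz by 6): {bar=3, baz=6, foo=17}

Answer: {bar=3, baz=6, foo=17}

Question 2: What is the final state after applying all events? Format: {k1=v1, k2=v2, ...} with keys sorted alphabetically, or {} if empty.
  after event 1 (t=5: INC bar by 3): {bar=3}
  after event 2 (t=14: SET foo = 17): {bar=3, foo=17}
  after event 3 (t=21: INC baz by 6): {bar=3, baz=6, foo=17}
  after event 4 (t=24: SET baz = -9): {bar=3, baz=-9, foo=17}
  after event 5 (t=30: INC bar by 13): {bar=16, baz=-9, foo=17}
  after event 6 (t=38: SET foo = 8): {bar=16, baz=-9, foo=8}
  after event 7 (t=45: INC bar by 8): {bar=24, baz=-9, foo=8}
  after event 8 (t=47: SET bar = -3): {bar=-3, baz=-9, foo=8}

Answer: {bar=-3, baz=-9, foo=8}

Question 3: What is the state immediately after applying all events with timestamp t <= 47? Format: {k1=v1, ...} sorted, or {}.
Answer: {bar=-3, baz=-9, foo=8}

Derivation:
Apply events with t <= 47 (8 events):
  after event 1 (t=5: INC bar by 3): {bar=3}
  after event 2 (t=14: SET foo = 17): {bar=3, foo=17}
  after event 3 (t=21: INC baz by 6): {bar=3, baz=6, foo=17}
  after event 4 (t=24: SET baz = -9): {bar=3, baz=-9, foo=17}
  after event 5 (t=30: INC bar by 13): {bar=16, baz=-9, foo=17}
  after event 6 (t=38: SET foo = 8): {bar=16, baz=-9, foo=8}
  after event 7 (t=45: INC bar by 8): {bar=24, baz=-9, foo=8}
  after event 8 (t=47: SET bar = -3): {bar=-3, baz=-9, foo=8}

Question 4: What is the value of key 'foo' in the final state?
Answer: 8

Derivation:
Track key 'foo' through all 8 events:
  event 1 (t=5: INC bar by 3): foo unchanged
  event 2 (t=14: SET foo = 17): foo (absent) -> 17
  event 3 (t=21: INC baz by 6): foo unchanged
  event 4 (t=24: SET baz = -9): foo unchanged
  event 5 (t=30: INC bar by 13): foo unchanged
  event 6 (t=38: SET foo = 8): foo 17 -> 8
  event 7 (t=45: INC bar by 8): foo unchanged
  event 8 (t=47: SET bar = -3): foo unchanged
Final: foo = 8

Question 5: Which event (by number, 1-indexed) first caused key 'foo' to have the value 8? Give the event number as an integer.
Looking for first event where foo becomes 8:
  event 2: foo = 17
  event 3: foo = 17
  event 4: foo = 17
  event 5: foo = 17
  event 6: foo 17 -> 8  <-- first match

Answer: 6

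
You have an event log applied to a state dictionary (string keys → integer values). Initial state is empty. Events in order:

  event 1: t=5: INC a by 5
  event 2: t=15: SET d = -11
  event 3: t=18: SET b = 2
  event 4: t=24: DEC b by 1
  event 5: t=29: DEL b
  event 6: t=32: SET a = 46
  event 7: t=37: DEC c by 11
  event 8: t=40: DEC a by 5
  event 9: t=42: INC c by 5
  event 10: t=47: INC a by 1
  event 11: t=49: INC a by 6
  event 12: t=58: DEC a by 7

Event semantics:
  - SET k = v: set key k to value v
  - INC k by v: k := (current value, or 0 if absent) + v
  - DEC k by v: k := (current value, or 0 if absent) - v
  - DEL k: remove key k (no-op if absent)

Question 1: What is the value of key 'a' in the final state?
Track key 'a' through all 12 events:
  event 1 (t=5: INC a by 5): a (absent) -> 5
  event 2 (t=15: SET d = -11): a unchanged
  event 3 (t=18: SET b = 2): a unchanged
  event 4 (t=24: DEC b by 1): a unchanged
  event 5 (t=29: DEL b): a unchanged
  event 6 (t=32: SET a = 46): a 5 -> 46
  event 7 (t=37: DEC c by 11): a unchanged
  event 8 (t=40: DEC a by 5): a 46 -> 41
  event 9 (t=42: INC c by 5): a unchanged
  event 10 (t=47: INC a by 1): a 41 -> 42
  event 11 (t=49: INC a by 6): a 42 -> 48
  event 12 (t=58: DEC a by 7): a 48 -> 41
Final: a = 41

Answer: 41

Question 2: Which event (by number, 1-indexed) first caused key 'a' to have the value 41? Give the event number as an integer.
Looking for first event where a becomes 41:
  event 1: a = 5
  event 2: a = 5
  event 3: a = 5
  event 4: a = 5
  event 5: a = 5
  event 6: a = 46
  event 7: a = 46
  event 8: a 46 -> 41  <-- first match

Answer: 8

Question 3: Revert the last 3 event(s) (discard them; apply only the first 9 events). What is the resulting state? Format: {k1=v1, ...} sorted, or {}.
Answer: {a=41, c=-6, d=-11}

Derivation:
Keep first 9 events (discard last 3):
  after event 1 (t=5: INC a by 5): {a=5}
  after event 2 (t=15: SET d = -11): {a=5, d=-11}
  after event 3 (t=18: SET b = 2): {a=5, b=2, d=-11}
  after event 4 (t=24: DEC b by 1): {a=5, b=1, d=-11}
  after event 5 (t=29: DEL b): {a=5, d=-11}
  after event 6 (t=32: SET a = 46): {a=46, d=-11}
  after event 7 (t=37: DEC c by 11): {a=46, c=-11, d=-11}
  after event 8 (t=40: DEC a by 5): {a=41, c=-11, d=-11}
  after event 9 (t=42: INC c by 5): {a=41, c=-6, d=-11}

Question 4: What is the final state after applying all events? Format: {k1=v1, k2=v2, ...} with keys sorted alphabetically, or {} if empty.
  after event 1 (t=5: INC a by 5): {a=5}
  after event 2 (t=15: SET d = -11): {a=5, d=-11}
  after event 3 (t=18: SET b = 2): {a=5, b=2, d=-11}
  after event 4 (t=24: DEC b by 1): {a=5, b=1, d=-11}
  after event 5 (t=29: DEL b): {a=5, d=-11}
  after event 6 (t=32: SET a = 46): {a=46, d=-11}
  after event 7 (t=37: DEC c by 11): {a=46, c=-11, d=-11}
  after event 8 (t=40: DEC a by 5): {a=41, c=-11, d=-11}
  after event 9 (t=42: INC c by 5): {a=41, c=-6, d=-11}
  after event 10 (t=47: INC a by 1): {a=42, c=-6, d=-11}
  after event 11 (t=49: INC a by 6): {a=48, c=-6, d=-11}
  after event 12 (t=58: DEC a by 7): {a=41, c=-6, d=-11}

Answer: {a=41, c=-6, d=-11}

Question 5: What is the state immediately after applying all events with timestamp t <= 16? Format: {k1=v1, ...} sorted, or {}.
Apply events with t <= 16 (2 events):
  after event 1 (t=5: INC a by 5): {a=5}
  after event 2 (t=15: SET d = -11): {a=5, d=-11}

Answer: {a=5, d=-11}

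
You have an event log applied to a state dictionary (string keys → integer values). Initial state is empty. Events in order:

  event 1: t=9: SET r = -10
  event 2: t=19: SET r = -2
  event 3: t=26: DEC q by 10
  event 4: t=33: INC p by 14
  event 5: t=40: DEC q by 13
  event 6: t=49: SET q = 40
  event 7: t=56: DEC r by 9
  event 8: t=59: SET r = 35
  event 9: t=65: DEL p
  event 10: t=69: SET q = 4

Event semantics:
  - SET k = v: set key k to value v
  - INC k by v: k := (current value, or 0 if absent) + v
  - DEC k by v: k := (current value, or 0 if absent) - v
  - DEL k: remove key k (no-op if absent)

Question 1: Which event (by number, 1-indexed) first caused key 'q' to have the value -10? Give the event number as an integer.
Answer: 3

Derivation:
Looking for first event where q becomes -10:
  event 3: q (absent) -> -10  <-- first match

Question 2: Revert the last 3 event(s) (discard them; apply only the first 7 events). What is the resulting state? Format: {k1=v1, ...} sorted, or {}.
Keep first 7 events (discard last 3):
  after event 1 (t=9: SET r = -10): {r=-10}
  after event 2 (t=19: SET r = -2): {r=-2}
  after event 3 (t=26: DEC q by 10): {q=-10, r=-2}
  after event 4 (t=33: INC p by 14): {p=14, q=-10, r=-2}
  after event 5 (t=40: DEC q by 13): {p=14, q=-23, r=-2}
  after event 6 (t=49: SET q = 40): {p=14, q=40, r=-2}
  after event 7 (t=56: DEC r by 9): {p=14, q=40, r=-11}

Answer: {p=14, q=40, r=-11}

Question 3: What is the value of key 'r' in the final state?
Answer: 35

Derivation:
Track key 'r' through all 10 events:
  event 1 (t=9: SET r = -10): r (absent) -> -10
  event 2 (t=19: SET r = -2): r -10 -> -2
  event 3 (t=26: DEC q by 10): r unchanged
  event 4 (t=33: INC p by 14): r unchanged
  event 5 (t=40: DEC q by 13): r unchanged
  event 6 (t=49: SET q = 40): r unchanged
  event 7 (t=56: DEC r by 9): r -2 -> -11
  event 8 (t=59: SET r = 35): r -11 -> 35
  event 9 (t=65: DEL p): r unchanged
  event 10 (t=69: SET q = 4): r unchanged
Final: r = 35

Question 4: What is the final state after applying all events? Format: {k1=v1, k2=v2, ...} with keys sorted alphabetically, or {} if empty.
Answer: {q=4, r=35}

Derivation:
  after event 1 (t=9: SET r = -10): {r=-10}
  after event 2 (t=19: SET r = -2): {r=-2}
  after event 3 (t=26: DEC q by 10): {q=-10, r=-2}
  after event 4 (t=33: INC p by 14): {p=14, q=-10, r=-2}
  after event 5 (t=40: DEC q by 13): {p=14, q=-23, r=-2}
  after event 6 (t=49: SET q = 40): {p=14, q=40, r=-2}
  after event 7 (t=56: DEC r by 9): {p=14, q=40, r=-11}
  after event 8 (t=59: SET r = 35): {p=14, q=40, r=35}
  after event 9 (t=65: DEL p): {q=40, r=35}
  after event 10 (t=69: SET q = 4): {q=4, r=35}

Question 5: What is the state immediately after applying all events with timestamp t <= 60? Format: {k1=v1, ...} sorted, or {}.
Answer: {p=14, q=40, r=35}

Derivation:
Apply events with t <= 60 (8 events):
  after event 1 (t=9: SET r = -10): {r=-10}
  after event 2 (t=19: SET r = -2): {r=-2}
  after event 3 (t=26: DEC q by 10): {q=-10, r=-2}
  after event 4 (t=33: INC p by 14): {p=14, q=-10, r=-2}
  after event 5 (t=40: DEC q by 13): {p=14, q=-23, r=-2}
  after event 6 (t=49: SET q = 40): {p=14, q=40, r=-2}
  after event 7 (t=56: DEC r by 9): {p=14, q=40, r=-11}
  after event 8 (t=59: SET r = 35): {p=14, q=40, r=35}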